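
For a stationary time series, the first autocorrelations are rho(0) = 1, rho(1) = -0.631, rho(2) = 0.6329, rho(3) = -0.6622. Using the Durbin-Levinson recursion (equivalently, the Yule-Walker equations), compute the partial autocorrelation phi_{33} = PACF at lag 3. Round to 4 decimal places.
\phi_{33} = -0.3380

The PACF at lag k is phi_{kk}, the last component of the solution
to the Yule-Walker system G_k phi = r_k where
  (G_k)_{ij} = rho(|i - j|), (r_k)_i = rho(i), i,j = 1..k.
Equivalently, Durbin-Levinson gives phi_{kk} iteratively:
  phi_{11} = rho(1)
  phi_{kk} = [rho(k) - sum_{j=1..k-1} phi_{k-1,j} rho(k-j)]
            / [1 - sum_{j=1..k-1} phi_{k-1,j} rho(j)],
  phi_{k,j} = phi_{k-1,j} - phi_{kk} phi_{k-1,k-j},  j = 1..k-1.
Step k = 1:
  phi_11 = rho(1) = -0.631.
Step k = 2:
  phi_22 = [rho(2) - phi_11 rho(1)] / [1 - phi_11 rho(1)] = [0.6329 - (-0.631)(-0.631)] / [1 - (-0.631)(-0.631)]
         = 0.234739 / 0.601839 = 0.390036.
  Update: phi_21 = phi_11 - phi_22 phi_11 = -0.631 - (0.390036)(-0.631) = -0.384887.
Step k = 3:
  phi_33 = [rho(3) - phi_21 rho(2) - phi_22 rho(1)] / [1 - phi_21 rho(1) - phi_22 rho(2)]
    numerator   = -0.6622 - (-0.384887)(0.6329) - (0.390036)(-0.631) = -0.17249207
    denominator = 1 - (-0.384887)(-0.631) - (0.390036)(0.6329) = 0.51028229
  phi_33 = -0.17249207 / 0.51028229 = -0.338.
Therefore phi_{33} = -0.3380.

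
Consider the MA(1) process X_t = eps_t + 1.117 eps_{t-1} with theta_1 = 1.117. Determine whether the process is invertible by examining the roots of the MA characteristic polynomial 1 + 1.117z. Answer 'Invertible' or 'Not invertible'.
\text{Not invertible}

The MA(q) characteristic polynomial is P(z) = 1 + 1.117z.
Invertibility requires all roots to lie outside the unit circle, i.e. |z| > 1 for every root.
This is linear in z: 1 + (1.117) z = 0  =>  z = -1/(1.117) = -0.895255,  |z| = 0.895255.
Moduli of all roots: 0.8953.
All moduli strictly greater than 1? No.
Verdict: Not invertible.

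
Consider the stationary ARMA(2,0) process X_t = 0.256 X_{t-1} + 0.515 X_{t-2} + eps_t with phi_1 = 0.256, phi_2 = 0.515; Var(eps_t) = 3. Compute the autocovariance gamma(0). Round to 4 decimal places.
\gamma(0) = 5.6597

Multiply the model equation by X_{t-k} and take expectations. With theta_0 = psi_0 = 1 and psi_j the MA(infinity) weights, this gives
  gamma(k) - sum_i phi_i gamma(k-i) = c_k,
  c_k = sigma^2 * sum_{j=k..q} theta_j psi_{j-k}   (c_k = 0 for k > q),
using gamma(-m) = gamma(m).
Pure AR (q = 0): c_0 = sigma^2 = 3, c_k = 0 for k >= 1.
Equations for k = 0, 1, 2 (AR order 2, c_2 = 0):
  (E0) gamma(0) = phi_1 gamma(1) + phi_2 gamma(2) + c_0
  (E1) gamma(1) = phi_1 gamma(0) + phi_2 gamma(1) + c_1
  (E2) gamma(2) = phi_1 gamma(1) + phi_2 gamma(0)
From (E1): gamma(1) = A gamma(0) + B with
  A = phi_1 / (1 - phi_2) = 0.256 / 0.485 = 0.527835,   B = c_1 / (1 - phi_2) = 0 / 0.485 = 0.
Insert (E2) into (E0): gamma(0) (1 - phi_2^2) = phi_1 (1 + phi_2) gamma(1) + c_0.
  phi_1 (1 + phi_2) = (0.256)(1.515) = 0.38784,   1 - phi_2^2 = 0.734775.
Replace gamma(1) by A gamma(0) + B and collect gamma(0):
  gamma(0) [0.734775 - (0.38784)(0.527835)] = c_0 = 3
  gamma(0) * 0.530059 = 3
  gamma(0) = 3 / 0.530059 = 5.659742.
Therefore gamma(0) = 5.6597 (to 4 decimal places).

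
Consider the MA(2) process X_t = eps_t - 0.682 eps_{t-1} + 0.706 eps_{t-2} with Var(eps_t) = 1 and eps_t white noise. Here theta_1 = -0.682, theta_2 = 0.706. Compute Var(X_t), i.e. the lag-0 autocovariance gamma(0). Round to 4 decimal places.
\gamma(0) = 1.9636

For an MA(q) process X_t = eps_t + sum_i theta_i eps_{t-i} with
Var(eps_t) = sigma^2, the variance is
  gamma(0) = sigma^2 * (1 + sum_i theta_i^2).
  sum_i theta_i^2 = (-0.682)^2 + (0.706)^2 = 0.465124 + 0.498436 = 0.96356.
  gamma(0) = 1 * (1 + 0.96356) = 1 * 1.96356 = 1.96356, which rounds to 1.9636.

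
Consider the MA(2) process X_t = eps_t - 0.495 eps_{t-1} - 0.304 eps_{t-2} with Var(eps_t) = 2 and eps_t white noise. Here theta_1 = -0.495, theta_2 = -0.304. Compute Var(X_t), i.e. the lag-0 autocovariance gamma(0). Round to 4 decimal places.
\gamma(0) = 2.6749

For an MA(q) process X_t = eps_t + sum_i theta_i eps_{t-i} with
Var(eps_t) = sigma^2, the variance is
  gamma(0) = sigma^2 * (1 + sum_i theta_i^2).
  sum_i theta_i^2 = (-0.495)^2 + (-0.304)^2 = 0.245025 + 0.092416 = 0.337441.
  gamma(0) = 2 * (1 + 0.337441) = 2 * 1.337441 = 2.674882, which rounds to 2.6749.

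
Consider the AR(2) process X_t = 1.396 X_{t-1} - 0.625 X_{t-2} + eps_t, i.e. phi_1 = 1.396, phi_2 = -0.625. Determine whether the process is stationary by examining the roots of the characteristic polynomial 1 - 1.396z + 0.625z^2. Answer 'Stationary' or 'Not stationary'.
\text{Stationary}

The AR(p) characteristic polynomial is P(z) = 1 - 1.396z + 0.625z^2.
Stationarity requires all roots to lie outside the unit circle, i.e. |z| > 1 for every root.
Set 1 + (-1.396) z + (0.625) z^2 = 0, i.e. a z^2 + b z + c = 0 with a = 0.625, b = -1.396, c = 1.
Discriminant D = b^2 - 4ac = (-1.396)^2 - 4*(0.625)*1 = 1.948816 - (2.5) = -0.551184.
D < 0, so the roots are the complex-conjugate pair z = (-b +/- i sqrt(-D)) / (2a) = 1.1168 +/- 0.5939i.
For a conjugate pair |z|^2 = z * conj(z) = (product of roots) = c/a = 1/(0.625) = 1.6, so |z| = sqrt(1.6) = 1.2649 for both roots.
Moduli of all roots: 1.2649, 1.2649.
All moduli strictly greater than 1? Yes.
Verdict: Stationary.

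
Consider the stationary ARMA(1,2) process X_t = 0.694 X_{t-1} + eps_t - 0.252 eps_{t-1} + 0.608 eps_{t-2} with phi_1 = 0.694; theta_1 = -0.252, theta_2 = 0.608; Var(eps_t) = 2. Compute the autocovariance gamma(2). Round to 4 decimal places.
\gamma(2) = 3.9456

Multiply the model equation by X_{t-k} and take expectations. With theta_0 = psi_0 = 1 and psi_j the MA(infinity) weights, this gives
  gamma(k) - sum_i phi_i gamma(k-i) = c_k,
  c_k = sigma^2 * sum_{j=k..q} theta_j psi_{j-k}   (c_k = 0 for k > q),
using gamma(-m) = gamma(m).
psi-weights needed (psi_j = theta_j + sum_i phi_i psi_{j-i}):
  psi_1 = theta_1 + phi_1 = -0.252 + (0.694) = 0.442
  psi_2 = theta_2 + phi_1 psi_1 = 0.608 + (0.694)(0.442) = 0.914748
Right-hand sides:
  c_0 = sigma^2 (1 + theta_1 psi_1 + theta_2 psi_2) = 2 * (1 + (-0.252)(0.442) + (0.608)(0.914748)) = 2 * 1.444783 = 2.889566
  c_1 = sigma^2 (theta_1 + theta_2 psi_1) = 2 * (-0.252 + (0.608)(0.442)) = 0.033472
  c_2 = sigma^2 theta_2 = 2 * (0.608) = 1.216
Equations for k = 0 and k = 1 (AR order 1):
  gamma(0) = phi_1 gamma(1) + c_0
  gamma(1) = phi_1 gamma(0) + c_1
Substituting the second into the first: gamma(0) (1 - phi_1^2) = c_0 + phi_1 c_1, so
  gamma(0) = (c_0 + phi_1 c_1) / (1 - phi_1^2) = (2.889566 + (0.694)(0.033472)) / (1 - (0.694)^2) = 2.912795 / 0.518364 = 5.619208.
  gamma(1) = phi_1 gamma(0) + c_1 = (0.694)(5.619208) + (0.033472) = 3.933202.
For k = 2: gamma(2) = phi_1 gamma(1) + c_2
  = (0.694)(3.933202) + (1.216) = 3.945642.
Therefore gamma(2) = 3.9456 (to 4 decimal places).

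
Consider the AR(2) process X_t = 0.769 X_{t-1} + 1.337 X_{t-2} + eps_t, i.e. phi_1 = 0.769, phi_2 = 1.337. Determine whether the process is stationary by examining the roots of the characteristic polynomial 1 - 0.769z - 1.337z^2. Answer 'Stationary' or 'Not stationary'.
\text{Not stationary}

The AR(p) characteristic polynomial is P(z) = 1 - 0.769z - 1.337z^2.
Stationarity requires all roots to lie outside the unit circle, i.e. |z| > 1 for every root.
Set 1 + (-0.769) z + (-1.337) z^2 = 0, i.e. a z^2 + b z + c = 0 with a = -1.337, b = -0.769, c = 1.
Discriminant D = b^2 - 4ac = (-0.769)^2 - 4*(-1.337)*1 = 0.591361 - (-5.348) = 5.939361.
D >= 0, so the roots are real: z = (-b +/- sqrt(D)) / (2a) = (0.769 +/- 2.43708) / (-2.674).
  z_1 = (0.769 + 2.43708) / (-2.674) = -1.199,   |z_1| = 1.199.
  z_2 = (0.769 - 2.43708) / (-2.674) = 0.6238,   |z_2| = 0.6238.
Moduli of all roots: 1.1990, 0.6238.
All moduli strictly greater than 1? No.
Verdict: Not stationary.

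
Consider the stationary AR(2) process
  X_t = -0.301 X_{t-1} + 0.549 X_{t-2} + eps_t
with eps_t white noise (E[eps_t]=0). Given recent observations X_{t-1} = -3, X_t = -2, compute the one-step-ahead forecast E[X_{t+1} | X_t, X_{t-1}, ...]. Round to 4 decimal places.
E[X_{t+1} \mid \mathcal F_t] = -1.0450

For an AR(p) model X_t = c + sum_i phi_i X_{t-i} + eps_t, the
one-step-ahead conditional mean is
  E[X_{t+1} | X_t, ...] = c + sum_i phi_i X_{t+1-i}.
Substitute known values:
  E[X_{t+1} | ...] = (-0.301) * (-2) + (0.549) * (-3)
                   = -1.0450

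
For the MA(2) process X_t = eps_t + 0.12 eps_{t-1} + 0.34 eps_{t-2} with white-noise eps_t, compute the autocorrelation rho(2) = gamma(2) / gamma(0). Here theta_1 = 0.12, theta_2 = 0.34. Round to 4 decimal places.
\rho(2) = 0.3009

For an MA(q) process with theta_0 = 1, the autocovariance is
  gamma(k) = sigma^2 * sum_{i=0..q-k} theta_i * theta_{i+k},
and rho(k) = gamma(k) / gamma(0). Sigma^2 cancels.
  numerator   = (1)*(0.34) = 0.34.
  denominator = (1)^2 + (0.12)^2 + (0.34)^2 = 1.13.
  rho(2) = 0.34 / 1.13 = 0.3009.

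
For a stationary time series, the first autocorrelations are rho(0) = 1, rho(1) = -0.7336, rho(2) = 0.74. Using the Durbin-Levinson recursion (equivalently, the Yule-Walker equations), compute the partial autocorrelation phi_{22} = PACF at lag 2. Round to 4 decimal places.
\phi_{22} = 0.4370

The PACF at lag k is phi_{kk}, the last component of the solution
to the Yule-Walker system G_k phi = r_k where
  (G_k)_{ij} = rho(|i - j|), (r_k)_i = rho(i), i,j = 1..k.
Equivalently, Durbin-Levinson gives phi_{kk} iteratively:
  phi_{11} = rho(1)
  phi_{kk} = [rho(k) - sum_{j=1..k-1} phi_{k-1,j} rho(k-j)]
            / [1 - sum_{j=1..k-1} phi_{k-1,j} rho(j)],
  phi_{k,j} = phi_{k-1,j} - phi_{kk} phi_{k-1,k-j},  j = 1..k-1.
Step k = 1:
  phi_11 = rho(1) = -0.7336.
Step k = 2:
  phi_22 = [rho(2) - phi_11 rho(1)] / [1 - phi_11 rho(1)] = [0.74 - (-0.7336)(-0.7336)] / [1 - (-0.7336)(-0.7336)]
         = 0.20183104 / 0.46183104 = 0.437.
Therefore phi_{22} = 0.4370.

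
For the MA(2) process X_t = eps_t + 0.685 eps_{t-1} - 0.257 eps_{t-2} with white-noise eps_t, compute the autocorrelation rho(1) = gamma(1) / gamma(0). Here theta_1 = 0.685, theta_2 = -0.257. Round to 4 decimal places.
\rho(1) = 0.3315

For an MA(q) process with theta_0 = 1, the autocovariance is
  gamma(k) = sigma^2 * sum_{i=0..q-k} theta_i * theta_{i+k},
and rho(k) = gamma(k) / gamma(0). Sigma^2 cancels.
  numerator   = (1)*(0.685) + (0.685)*(-0.257) = 0.508955.
  denominator = (1)^2 + (0.685)^2 + (-0.257)^2 = 1.535274.
  rho(1) = 0.508955 / 1.535274 = 0.3315.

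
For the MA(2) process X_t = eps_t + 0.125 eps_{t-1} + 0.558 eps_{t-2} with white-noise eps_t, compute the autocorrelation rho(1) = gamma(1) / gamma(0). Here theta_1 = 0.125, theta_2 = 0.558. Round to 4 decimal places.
\rho(1) = 0.1468

For an MA(q) process with theta_0 = 1, the autocovariance is
  gamma(k) = sigma^2 * sum_{i=0..q-k} theta_i * theta_{i+k},
and rho(k) = gamma(k) / gamma(0). Sigma^2 cancels.
  numerator   = (1)*(0.125) + (0.125)*(0.558) = 0.19475.
  denominator = (1)^2 + (0.125)^2 + (0.558)^2 = 1.326989.
  rho(1) = 0.19475 / 1.326989 = 0.1468.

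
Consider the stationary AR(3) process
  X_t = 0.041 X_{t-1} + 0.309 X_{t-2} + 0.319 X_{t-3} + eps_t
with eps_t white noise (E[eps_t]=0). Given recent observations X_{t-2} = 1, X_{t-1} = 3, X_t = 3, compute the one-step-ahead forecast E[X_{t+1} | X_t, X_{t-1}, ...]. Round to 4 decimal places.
E[X_{t+1} \mid \mathcal F_t] = 1.3690

For an AR(p) model X_t = c + sum_i phi_i X_{t-i} + eps_t, the
one-step-ahead conditional mean is
  E[X_{t+1} | X_t, ...] = c + sum_i phi_i X_{t+1-i}.
Substitute known values:
  E[X_{t+1} | ...] = (0.041) * (3) + (0.309) * (3) + (0.319) * (1)
                   = 1.3690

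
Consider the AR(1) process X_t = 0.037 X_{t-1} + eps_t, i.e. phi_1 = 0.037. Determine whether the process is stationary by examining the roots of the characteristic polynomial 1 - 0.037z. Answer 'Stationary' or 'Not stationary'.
\text{Stationary}

The AR(p) characteristic polynomial is P(z) = 1 - 0.037z.
Stationarity requires all roots to lie outside the unit circle, i.e. |z| > 1 for every root.
This is linear in z: 1 + (-0.037) z = 0  =>  z = -1/(-0.037) = 27.027027,  |z| = 27.027027.
Moduli of all roots: 27.0270.
All moduli strictly greater than 1? Yes.
Verdict: Stationary.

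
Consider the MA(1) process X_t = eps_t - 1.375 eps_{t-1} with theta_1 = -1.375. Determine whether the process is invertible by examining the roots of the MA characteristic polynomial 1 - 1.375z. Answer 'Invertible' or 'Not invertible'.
\text{Not invertible}

The MA(q) characteristic polynomial is P(z) = 1 - 1.375z.
Invertibility requires all roots to lie outside the unit circle, i.e. |z| > 1 for every root.
This is linear in z: 1 + (-1.375) z = 0  =>  z = -1/(-1.375) = 0.727273,  |z| = 0.727273.
Moduli of all roots: 0.7273.
All moduli strictly greater than 1? No.
Verdict: Not invertible.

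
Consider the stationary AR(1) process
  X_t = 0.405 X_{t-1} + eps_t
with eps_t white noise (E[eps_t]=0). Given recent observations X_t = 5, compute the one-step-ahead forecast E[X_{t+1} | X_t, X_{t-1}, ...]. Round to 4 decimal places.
E[X_{t+1} \mid \mathcal F_t] = 2.0250

For an AR(p) model X_t = c + sum_i phi_i X_{t-i} + eps_t, the
one-step-ahead conditional mean is
  E[X_{t+1} | X_t, ...] = c + sum_i phi_i X_{t+1-i}.
Substitute known values:
  E[X_{t+1} | ...] = (0.405) * (5)
                   = 2.0250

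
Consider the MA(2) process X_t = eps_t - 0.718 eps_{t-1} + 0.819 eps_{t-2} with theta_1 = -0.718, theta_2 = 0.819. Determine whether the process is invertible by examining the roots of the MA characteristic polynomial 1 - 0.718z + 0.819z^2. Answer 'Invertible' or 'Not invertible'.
\text{Invertible}

The MA(q) characteristic polynomial is P(z) = 1 - 0.718z + 0.819z^2.
Invertibility requires all roots to lie outside the unit circle, i.e. |z| > 1 for every root.
Set 1 + (-0.718) z + (0.819) z^2 = 0, i.e. a z^2 + b z + c = 0 with a = 0.819, b = -0.718, c = 1.
Discriminant D = b^2 - 4ac = (-0.718)^2 - 4*(0.819)*1 = 0.515524 - (3.276) = -2.760476.
D < 0, so the roots are the complex-conjugate pair z = (-b +/- i sqrt(-D)) / (2a) = 0.4383 +/- 1.0143i.
For a conjugate pair |z|^2 = z * conj(z) = (product of roots) = c/a = 1/(0.819) = 1.221001, so |z| = sqrt(1.221001) = 1.105 for both roots.
Moduli of all roots: 1.1050, 1.1050.
All moduli strictly greater than 1? Yes.
Verdict: Invertible.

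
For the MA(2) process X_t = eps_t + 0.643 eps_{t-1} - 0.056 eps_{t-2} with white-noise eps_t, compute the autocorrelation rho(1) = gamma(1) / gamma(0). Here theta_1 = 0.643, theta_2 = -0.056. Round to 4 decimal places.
\rho(1) = 0.4285

For an MA(q) process with theta_0 = 1, the autocovariance is
  gamma(k) = sigma^2 * sum_{i=0..q-k} theta_i * theta_{i+k},
and rho(k) = gamma(k) / gamma(0). Sigma^2 cancels.
  numerator   = (1)*(0.643) + (0.643)*(-0.056) = 0.606992.
  denominator = (1)^2 + (0.643)^2 + (-0.056)^2 = 1.416585.
  rho(1) = 0.606992 / 1.416585 = 0.4285.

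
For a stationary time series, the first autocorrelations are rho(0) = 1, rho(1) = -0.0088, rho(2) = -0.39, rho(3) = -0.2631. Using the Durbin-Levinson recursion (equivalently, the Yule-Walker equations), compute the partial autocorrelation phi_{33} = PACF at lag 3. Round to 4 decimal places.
\phi_{33} = -0.3200

The PACF at lag k is phi_{kk}, the last component of the solution
to the Yule-Walker system G_k phi = r_k where
  (G_k)_{ij} = rho(|i - j|), (r_k)_i = rho(i), i,j = 1..k.
Equivalently, Durbin-Levinson gives phi_{kk} iteratively:
  phi_{11} = rho(1)
  phi_{kk} = [rho(k) - sum_{j=1..k-1} phi_{k-1,j} rho(k-j)]
            / [1 - sum_{j=1..k-1} phi_{k-1,j} rho(j)],
  phi_{k,j} = phi_{k-1,j} - phi_{kk} phi_{k-1,k-j},  j = 1..k-1.
Step k = 1:
  phi_11 = rho(1) = -0.0088.
Step k = 2:
  phi_22 = [rho(2) - phi_11 rho(1)] / [1 - phi_11 rho(1)] = [-0.39 - (-0.0088)(-0.0088)] / [1 - (-0.0088)(-0.0088)]
         = -0.39007744 / 0.99992256 = -0.390108.
  Update: phi_21 = phi_11 - phi_22 phi_11 = -0.0088 - (-0.390108)(-0.0088) = -0.012233.
Step k = 3:
  phi_33 = [rho(3) - phi_21 rho(2) - phi_22 rho(1)] / [1 - phi_21 rho(1) - phi_22 rho(2)]
    numerator   = -0.2631 - (-0.012233)(-0.39) - (-0.390108)(-0.0088) = -0.2713038
    denominator = 1 - (-0.012233)(-0.0088) - (-0.390108)(-0.39) = 0.84775037
  phi_33 = -0.2713038 / 0.84775037 = -0.32.
Therefore phi_{33} = -0.3200.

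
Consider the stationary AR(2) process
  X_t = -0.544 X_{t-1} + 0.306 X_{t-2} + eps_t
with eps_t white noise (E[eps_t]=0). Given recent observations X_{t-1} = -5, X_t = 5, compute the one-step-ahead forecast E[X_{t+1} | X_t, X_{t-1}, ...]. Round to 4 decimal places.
E[X_{t+1} \mid \mathcal F_t] = -4.2500

For an AR(p) model X_t = c + sum_i phi_i X_{t-i} + eps_t, the
one-step-ahead conditional mean is
  E[X_{t+1} | X_t, ...] = c + sum_i phi_i X_{t+1-i}.
Substitute known values:
  E[X_{t+1} | ...] = (-0.544) * (5) + (0.306) * (-5)
                   = -4.2500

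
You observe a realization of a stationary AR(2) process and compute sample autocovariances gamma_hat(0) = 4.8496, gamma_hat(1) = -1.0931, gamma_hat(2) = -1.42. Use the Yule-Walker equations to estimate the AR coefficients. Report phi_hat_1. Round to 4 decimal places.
\hat\phi_{1} = -0.3070

The Yule-Walker equations for an AR(p) process read, in matrix form,
  Gamma_p phi = r_p,   with   (Gamma_p)_{ij} = gamma(|i - j|),
                       (r_p)_i = gamma(i),   i,j = 1..p.
Substitute the sample gammas (Toeplitz matrix and right-hand side of size 2):
  Gamma_p = [[4.8496, -1.0931], [-1.0931, 4.8496]]
  r_p     = [-1.0931, -1.42]
Written out:
  4.8496 phi_1 - 1.0931 phi_2 = -1.0931
  -1.0931 phi_1 + 4.8496 phi_2 = -1.42
Solve by Cramer's rule:
  det = gamma(0)^2 - gamma(1)^2 = (4.8496)^2 - (-1.0931)^2 = 23.51862016 - 1.19486761 = 22.32375255
  phi_hat_1 = [gamma(1) gamma(0) - gamma(1) gamma(2)] / det = [(-1.0931)(4.8496) - (-1.0931)(-1.42)] / 22.32375255 = -6.85329976 / 22.32375255 = -0.307
  phi_hat_2 = [gamma(0) gamma(2) - gamma(1)^2] / det = [(4.8496)(-1.42) - (-1.0931)^2] / 22.32375255 = -8.08129961 / 22.32375255 = -0.362
So phi_hat = [-0.3070, -0.3620].
Therefore phi_hat_1 = -0.3070.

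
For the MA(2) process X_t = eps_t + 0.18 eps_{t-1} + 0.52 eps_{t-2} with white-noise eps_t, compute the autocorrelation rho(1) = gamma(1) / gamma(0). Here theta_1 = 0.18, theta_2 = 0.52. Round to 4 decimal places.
\rho(1) = 0.2100

For an MA(q) process with theta_0 = 1, the autocovariance is
  gamma(k) = sigma^2 * sum_{i=0..q-k} theta_i * theta_{i+k},
and rho(k) = gamma(k) / gamma(0). Sigma^2 cancels.
  numerator   = (1)*(0.18) + (0.18)*(0.52) = 0.2736.
  denominator = (1)^2 + (0.18)^2 + (0.52)^2 = 1.3028.
  rho(1) = 0.2736 / 1.3028 = 0.2100.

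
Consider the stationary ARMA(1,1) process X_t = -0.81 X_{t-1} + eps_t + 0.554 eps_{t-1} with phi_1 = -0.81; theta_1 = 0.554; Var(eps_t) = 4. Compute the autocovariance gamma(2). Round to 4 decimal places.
\gamma(2) = 1.3296

Multiply the model equation by X_{t-k} and take expectations. With theta_0 = psi_0 = 1 and psi_j the MA(infinity) weights, this gives
  gamma(k) - sum_i phi_i gamma(k-i) = c_k,
  c_k = sigma^2 * sum_{j=k..q} theta_j psi_{j-k}   (c_k = 0 for k > q),
using gamma(-m) = gamma(m).
psi-weights needed (psi_j = theta_j + sum_i phi_i psi_{j-i}):
  psi_1 = theta_1 + phi_1 = 0.554 + (-0.81) = -0.256
Right-hand sides:
  c_0 = sigma^2 (1 + theta_1 psi_1) = 4 * (1 + (0.554)(-0.256)) = 4 * 0.858176 = 3.432704
  c_1 = sigma^2 theta_1 = 4 * (0.554) = 2.216
  c_2 = 0
Equations for k = 0 and k = 1 (AR order 1):
  gamma(0) = phi_1 gamma(1) + c_0
  gamma(1) = phi_1 gamma(0) + c_1
Substituting the second into the first: gamma(0) (1 - phi_1^2) = c_0 + phi_1 c_1, so
  gamma(0) = (c_0 + phi_1 c_1) / (1 - phi_1^2) = (3.432704 + (-0.81)(2.216)) / (1 - (-0.81)^2) = 1.637744 / 0.3439 = 4.762268.
  gamma(1) = phi_1 gamma(0) + c_1 = (-0.81)(4.762268) + (2.216) = -1.641437.
For k = 2 (> q): gamma(2) = phi_1 gamma(1) = (-0.81)(-1.641437) = 1.329564.
Therefore gamma(2) = 1.3296 (to 4 decimal places).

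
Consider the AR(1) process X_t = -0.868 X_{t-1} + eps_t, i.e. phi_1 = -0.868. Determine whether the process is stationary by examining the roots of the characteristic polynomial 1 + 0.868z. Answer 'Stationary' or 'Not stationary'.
\text{Stationary}

The AR(p) characteristic polynomial is P(z) = 1 + 0.868z.
Stationarity requires all roots to lie outside the unit circle, i.e. |z| > 1 for every root.
This is linear in z: 1 + (0.868) z = 0  =>  z = -1/(0.868) = -1.152074,  |z| = 1.152074.
Moduli of all roots: 1.1521.
All moduli strictly greater than 1? Yes.
Verdict: Stationary.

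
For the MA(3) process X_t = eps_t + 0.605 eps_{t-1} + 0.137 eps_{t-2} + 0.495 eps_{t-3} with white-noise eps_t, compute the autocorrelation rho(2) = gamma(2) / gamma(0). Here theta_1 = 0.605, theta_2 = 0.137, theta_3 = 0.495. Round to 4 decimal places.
\rho(2) = 0.2678

For an MA(q) process with theta_0 = 1, the autocovariance is
  gamma(k) = sigma^2 * sum_{i=0..q-k} theta_i * theta_{i+k},
and rho(k) = gamma(k) / gamma(0). Sigma^2 cancels.
  numerator   = (1)*(0.137) + (0.605)*(0.495) = 0.436475.
  denominator = (1)^2 + (0.605)^2 + (0.137)^2 + (0.495)^2 = 1.629819.
  rho(2) = 0.436475 / 1.629819 = 0.2678.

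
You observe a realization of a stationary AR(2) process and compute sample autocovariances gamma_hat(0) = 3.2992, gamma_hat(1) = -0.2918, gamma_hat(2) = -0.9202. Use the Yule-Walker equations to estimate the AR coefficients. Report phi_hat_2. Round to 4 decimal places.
\hat\phi_{2} = -0.2890

The Yule-Walker equations for an AR(p) process read, in matrix form,
  Gamma_p phi = r_p,   with   (Gamma_p)_{ij} = gamma(|i - j|),
                       (r_p)_i = gamma(i),   i,j = 1..p.
Substitute the sample gammas (Toeplitz matrix and right-hand side of size 2):
  Gamma_p = [[3.2992, -0.2918], [-0.2918, 3.2992]]
  r_p     = [-0.2918, -0.9202]
Written out:
  3.2992 phi_1 - 0.2918 phi_2 = -0.2918
  -0.2918 phi_1 + 3.2992 phi_2 = -0.9202
Solve by Cramer's rule:
  det = gamma(0)^2 - gamma(1)^2 = (3.2992)^2 - (-0.2918)^2 = 10.88472064 - 0.08514724 = 10.7995734
  phi_hat_1 = [gamma(1) gamma(0) - gamma(1) gamma(2)] / det = [(-0.2918)(3.2992) - (-0.2918)(-0.9202)] / 10.7995734 = -1.23122092 / 10.7995734 = -0.114
  phi_hat_2 = [gamma(0) gamma(2) - gamma(1)^2] / det = [(3.2992)(-0.9202) - (-0.2918)^2] / 10.7995734 = -3.12107108 / 10.7995734 = -0.289
So phi_hat = [-0.1140, -0.2890].
Therefore phi_hat_2 = -0.2890.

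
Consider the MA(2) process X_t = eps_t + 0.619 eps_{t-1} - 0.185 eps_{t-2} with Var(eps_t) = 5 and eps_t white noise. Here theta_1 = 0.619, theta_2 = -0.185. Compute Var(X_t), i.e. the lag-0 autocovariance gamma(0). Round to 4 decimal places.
\gamma(0) = 7.0869

For an MA(q) process X_t = eps_t + sum_i theta_i eps_{t-i} with
Var(eps_t) = sigma^2, the variance is
  gamma(0) = sigma^2 * (1 + sum_i theta_i^2).
  sum_i theta_i^2 = (0.619)^2 + (-0.185)^2 = 0.383161 + 0.034225 = 0.417386.
  gamma(0) = 5 * (1 + 0.417386) = 5 * 1.417386 = 7.08693, which rounds to 7.0869.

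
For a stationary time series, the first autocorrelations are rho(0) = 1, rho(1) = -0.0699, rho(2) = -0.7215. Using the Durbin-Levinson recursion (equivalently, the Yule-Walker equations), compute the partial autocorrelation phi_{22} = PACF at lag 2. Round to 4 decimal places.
\phi_{22} = -0.7300

The PACF at lag k is phi_{kk}, the last component of the solution
to the Yule-Walker system G_k phi = r_k where
  (G_k)_{ij} = rho(|i - j|), (r_k)_i = rho(i), i,j = 1..k.
Equivalently, Durbin-Levinson gives phi_{kk} iteratively:
  phi_{11} = rho(1)
  phi_{kk} = [rho(k) - sum_{j=1..k-1} phi_{k-1,j} rho(k-j)]
            / [1 - sum_{j=1..k-1} phi_{k-1,j} rho(j)],
  phi_{k,j} = phi_{k-1,j} - phi_{kk} phi_{k-1,k-j},  j = 1..k-1.
Step k = 1:
  phi_11 = rho(1) = -0.0699.
Step k = 2:
  phi_22 = [rho(2) - phi_11 rho(1)] / [1 - phi_11 rho(1)] = [-0.7215 - (-0.0699)(-0.0699)] / [1 - (-0.0699)(-0.0699)]
         = -0.72638601 / 0.99511399 = -0.73.
Therefore phi_{22} = -0.7300.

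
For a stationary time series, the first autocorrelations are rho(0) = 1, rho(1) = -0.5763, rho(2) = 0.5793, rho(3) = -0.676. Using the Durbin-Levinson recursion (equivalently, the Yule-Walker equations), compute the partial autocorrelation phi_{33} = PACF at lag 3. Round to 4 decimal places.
\phi_{33} = -0.4379

The PACF at lag k is phi_{kk}, the last component of the solution
to the Yule-Walker system G_k phi = r_k where
  (G_k)_{ij} = rho(|i - j|), (r_k)_i = rho(i), i,j = 1..k.
Equivalently, Durbin-Levinson gives phi_{kk} iteratively:
  phi_{11} = rho(1)
  phi_{kk} = [rho(k) - sum_{j=1..k-1} phi_{k-1,j} rho(k-j)]
            / [1 - sum_{j=1..k-1} phi_{k-1,j} rho(j)],
  phi_{k,j} = phi_{k-1,j} - phi_{kk} phi_{k-1,k-j},  j = 1..k-1.
Step k = 1:
  phi_11 = rho(1) = -0.5763.
Step k = 2:
  phi_22 = [rho(2) - phi_11 rho(1)] / [1 - phi_11 rho(1)] = [0.5793 - (-0.5763)(-0.5763)] / [1 - (-0.5763)(-0.5763)]
         = 0.24717831 / 0.66787831 = 0.370095.
  Update: phi_21 = phi_11 - phi_22 phi_11 = -0.5763 - (0.370095)(-0.5763) = -0.363014.
Step k = 3:
  phi_33 = [rho(3) - phi_21 rho(2) - phi_22 rho(1)] / [1 - phi_21 rho(1) - phi_22 rho(2)]
    numerator   = -0.676 - (-0.363014)(0.5793) - (0.370095)(-0.5763) = -0.25242014
    denominator = 1 - (-0.363014)(-0.5763) - (0.370095)(0.5793) = 0.5763989
  phi_33 = -0.25242014 / 0.5763989 = -0.4379.
Therefore phi_{33} = -0.4379.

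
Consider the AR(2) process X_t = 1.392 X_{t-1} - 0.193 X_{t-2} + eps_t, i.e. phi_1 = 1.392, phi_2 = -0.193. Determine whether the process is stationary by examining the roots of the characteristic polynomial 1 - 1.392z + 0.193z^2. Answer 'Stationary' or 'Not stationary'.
\text{Not stationary}

The AR(p) characteristic polynomial is P(z) = 1 - 1.392z + 0.193z^2.
Stationarity requires all roots to lie outside the unit circle, i.e. |z| > 1 for every root.
Set 1 + (-1.392) z + (0.193) z^2 = 0, i.e. a z^2 + b z + c = 0 with a = 0.193, b = -1.392, c = 1.
Discriminant D = b^2 - 4ac = (-1.392)^2 - 4*(0.193)*1 = 1.937664 - (0.772) = 1.165664.
D >= 0, so the roots are real: z = (-b +/- sqrt(D)) / (2a) = (1.392 +/- 1.079659) / (0.386).
  z_1 = (1.392 + 1.079659) / (0.386) = 6.4033,   |z_1| = 6.4033.
  z_2 = (1.392 - 1.079659) / (0.386) = 0.8092,   |z_2| = 0.8092.
Moduli of all roots: 6.4033, 0.8092.
All moduli strictly greater than 1? No.
Verdict: Not stationary.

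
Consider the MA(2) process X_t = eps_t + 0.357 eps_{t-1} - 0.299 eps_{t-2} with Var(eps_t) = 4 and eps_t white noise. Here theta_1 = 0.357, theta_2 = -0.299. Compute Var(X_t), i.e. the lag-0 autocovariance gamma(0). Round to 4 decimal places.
\gamma(0) = 4.8674

For an MA(q) process X_t = eps_t + sum_i theta_i eps_{t-i} with
Var(eps_t) = sigma^2, the variance is
  gamma(0) = sigma^2 * (1 + sum_i theta_i^2).
  sum_i theta_i^2 = (0.357)^2 + (-0.299)^2 = 0.127449 + 0.089401 = 0.21685.
  gamma(0) = 4 * (1 + 0.21685) = 4 * 1.21685 = 4.8674.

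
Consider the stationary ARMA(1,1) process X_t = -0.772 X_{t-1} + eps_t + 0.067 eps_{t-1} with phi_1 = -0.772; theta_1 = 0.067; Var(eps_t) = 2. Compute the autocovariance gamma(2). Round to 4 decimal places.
\gamma(2) = 2.5549

Multiply the model equation by X_{t-k} and take expectations. With theta_0 = psi_0 = 1 and psi_j the MA(infinity) weights, this gives
  gamma(k) - sum_i phi_i gamma(k-i) = c_k,
  c_k = sigma^2 * sum_{j=k..q} theta_j psi_{j-k}   (c_k = 0 for k > q),
using gamma(-m) = gamma(m).
psi-weights needed (psi_j = theta_j + sum_i phi_i psi_{j-i}):
  psi_1 = theta_1 + phi_1 = 0.067 + (-0.772) = -0.705
Right-hand sides:
  c_0 = sigma^2 (1 + theta_1 psi_1) = 2 * (1 + (0.067)(-0.705)) = 2 * 0.952765 = 1.90553
  c_1 = sigma^2 theta_1 = 2 * (0.067) = 0.134
  c_2 = 0
Equations for k = 0 and k = 1 (AR order 1):
  gamma(0) = phi_1 gamma(1) + c_0
  gamma(1) = phi_1 gamma(0) + c_1
Substituting the second into the first: gamma(0) (1 - phi_1^2) = c_0 + phi_1 c_1, so
  gamma(0) = (c_0 + phi_1 c_1) / (1 - phi_1^2) = (1.90553 + (-0.772)(0.134)) / (1 - (-0.772)^2) = 1.802082 / 0.404016 = 4.460422.
  gamma(1) = phi_1 gamma(0) + c_1 = (-0.772)(4.460422) + (0.134) = -3.309446.
For k = 2 (> q): gamma(2) = phi_1 gamma(1) = (-0.772)(-3.309446) = 2.554892.
Therefore gamma(2) = 2.5549 (to 4 decimal places).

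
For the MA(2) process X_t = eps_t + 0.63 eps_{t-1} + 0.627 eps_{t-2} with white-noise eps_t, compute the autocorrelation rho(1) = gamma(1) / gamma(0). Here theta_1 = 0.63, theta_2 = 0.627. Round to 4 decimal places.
\rho(1) = 0.5726

For an MA(q) process with theta_0 = 1, the autocovariance is
  gamma(k) = sigma^2 * sum_{i=0..q-k} theta_i * theta_{i+k},
and rho(k) = gamma(k) / gamma(0). Sigma^2 cancels.
  numerator   = (1)*(0.63) + (0.63)*(0.627) = 1.02501.
  denominator = (1)^2 + (0.63)^2 + (0.627)^2 = 1.790029.
  rho(1) = 1.02501 / 1.790029 = 0.5726.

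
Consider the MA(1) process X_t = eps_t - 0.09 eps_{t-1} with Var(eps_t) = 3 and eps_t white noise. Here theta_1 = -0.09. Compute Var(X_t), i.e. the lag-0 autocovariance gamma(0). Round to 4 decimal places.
\gamma(0) = 3.0243

For an MA(q) process X_t = eps_t + sum_i theta_i eps_{t-i} with
Var(eps_t) = sigma^2, the variance is
  gamma(0) = sigma^2 * (1 + sum_i theta_i^2).
  sum_i theta_i^2 = (-0.09)^2 = 0.0081.
  gamma(0) = 3 * (1 + 0.0081) = 3 * 1.0081 = 3.0243.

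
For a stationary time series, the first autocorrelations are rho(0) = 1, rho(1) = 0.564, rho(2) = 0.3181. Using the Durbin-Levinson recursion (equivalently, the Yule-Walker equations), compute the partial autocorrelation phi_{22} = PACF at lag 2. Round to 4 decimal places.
\phi_{22} = 0.0000

The PACF at lag k is phi_{kk}, the last component of the solution
to the Yule-Walker system G_k phi = r_k where
  (G_k)_{ij} = rho(|i - j|), (r_k)_i = rho(i), i,j = 1..k.
Equivalently, Durbin-Levinson gives phi_{kk} iteratively:
  phi_{11} = rho(1)
  phi_{kk} = [rho(k) - sum_{j=1..k-1} phi_{k-1,j} rho(k-j)]
            / [1 - sum_{j=1..k-1} phi_{k-1,j} rho(j)],
  phi_{k,j} = phi_{k-1,j} - phi_{kk} phi_{k-1,k-j},  j = 1..k-1.
Step k = 1:
  phi_11 = rho(1) = 0.564.
Step k = 2:
  phi_22 = [rho(2) - phi_11 rho(1)] / [1 - phi_11 rho(1)] = [0.3181 - (0.564)(0.564)] / [1 - (0.564)(0.564)]
         = 0.000004 / 0.681904 = 0.
Therefore phi_{22} = 0.0000.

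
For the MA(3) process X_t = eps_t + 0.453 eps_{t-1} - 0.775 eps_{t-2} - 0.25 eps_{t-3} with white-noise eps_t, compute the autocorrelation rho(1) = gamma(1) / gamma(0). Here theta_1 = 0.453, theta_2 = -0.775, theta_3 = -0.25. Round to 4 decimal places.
\rho(1) = 0.1583

For an MA(q) process with theta_0 = 1, the autocovariance is
  gamma(k) = sigma^2 * sum_{i=0..q-k} theta_i * theta_{i+k},
and rho(k) = gamma(k) / gamma(0). Sigma^2 cancels.
  numerator   = (1)*(0.453) + (0.453)*(-0.775) + (-0.775)*(-0.25) = 0.295675.
  denominator = (1)^2 + (0.453)^2 + (-0.775)^2 + (-0.25)^2 = 1.868334.
  rho(1) = 0.295675 / 1.868334 = 0.1583.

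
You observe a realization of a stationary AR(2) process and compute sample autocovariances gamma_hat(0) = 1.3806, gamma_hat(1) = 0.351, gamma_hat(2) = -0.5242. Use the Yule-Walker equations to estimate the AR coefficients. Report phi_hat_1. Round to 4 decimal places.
\hat\phi_{1} = 0.3750

The Yule-Walker equations for an AR(p) process read, in matrix form,
  Gamma_p phi = r_p,   with   (Gamma_p)_{ij} = gamma(|i - j|),
                       (r_p)_i = gamma(i),   i,j = 1..p.
Substitute the sample gammas (Toeplitz matrix and right-hand side of size 2):
  Gamma_p = [[1.3806, 0.351], [0.351, 1.3806]]
  r_p     = [0.351, -0.5242]
Written out:
  1.3806 phi_1 + 0.351 phi_2 = 0.351
  0.351 phi_1 + 1.3806 phi_2 = -0.5242
Solve by Cramer's rule:
  det = gamma(0)^2 - gamma(1)^2 = (1.3806)^2 - (0.351)^2 = 1.90605636 - 0.123201 = 1.78285536
  phi_hat_1 = [gamma(1) gamma(0) - gamma(1) gamma(2)] / det = [(0.351)(1.3806) - (0.351)(-0.5242)] / 1.78285536 = 0.6685848 / 1.78285536 = 0.375
  phi_hat_2 = [gamma(0) gamma(2) - gamma(1)^2] / det = [(1.3806)(-0.5242) - (0.351)^2] / 1.78285536 = -0.84691152 / 1.78285536 = -0.475
So phi_hat = [0.3750, -0.4750].
Therefore phi_hat_1 = 0.3750.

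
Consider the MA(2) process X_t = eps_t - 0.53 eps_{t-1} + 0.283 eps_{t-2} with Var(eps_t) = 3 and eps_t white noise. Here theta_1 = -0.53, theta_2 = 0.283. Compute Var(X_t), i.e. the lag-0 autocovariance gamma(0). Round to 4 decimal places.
\gamma(0) = 4.0830

For an MA(q) process X_t = eps_t + sum_i theta_i eps_{t-i} with
Var(eps_t) = sigma^2, the variance is
  gamma(0) = sigma^2 * (1 + sum_i theta_i^2).
  sum_i theta_i^2 = (-0.53)^2 + (0.283)^2 = 0.2809 + 0.080089 = 0.360989.
  gamma(0) = 3 * (1 + 0.360989) = 3 * 1.360989 = 4.082967, which rounds to 4.0830.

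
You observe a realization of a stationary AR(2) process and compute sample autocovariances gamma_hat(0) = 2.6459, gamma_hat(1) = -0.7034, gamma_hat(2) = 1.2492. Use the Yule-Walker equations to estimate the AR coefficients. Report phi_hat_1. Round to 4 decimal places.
\hat\phi_{1} = -0.1510

The Yule-Walker equations for an AR(p) process read, in matrix form,
  Gamma_p phi = r_p,   with   (Gamma_p)_{ij} = gamma(|i - j|),
                       (r_p)_i = gamma(i),   i,j = 1..p.
Substitute the sample gammas (Toeplitz matrix and right-hand side of size 2):
  Gamma_p = [[2.6459, -0.7034], [-0.7034, 2.6459]]
  r_p     = [-0.7034, 1.2492]
Written out:
  2.6459 phi_1 - 0.7034 phi_2 = -0.7034
  -0.7034 phi_1 + 2.6459 phi_2 = 1.2492
Solve by Cramer's rule:
  det = gamma(0)^2 - gamma(1)^2 = (2.6459)^2 - (-0.7034)^2 = 7.00078681 - 0.49477156 = 6.50601525
  phi_hat_1 = [gamma(1) gamma(0) - gamma(1) gamma(2)] / det = [(-0.7034)(2.6459) - (-0.7034)(1.2492)] / 6.50601525 = -0.98243878 / 6.50601525 = -0.151
  phi_hat_2 = [gamma(0) gamma(2) - gamma(1)^2] / det = [(2.6459)(1.2492) - (-0.7034)^2] / 6.50601525 = 2.81048672 / 6.50601525 = 0.432
So phi_hat = [-0.1510, 0.4320].
Therefore phi_hat_1 = -0.1510.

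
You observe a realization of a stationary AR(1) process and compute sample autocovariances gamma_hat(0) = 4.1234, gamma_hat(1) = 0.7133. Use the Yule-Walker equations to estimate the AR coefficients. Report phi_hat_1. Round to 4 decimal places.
\hat\phi_{1} = 0.1730

The Yule-Walker equations for an AR(p) process read, in matrix form,
  Gamma_p phi = r_p,   with   (Gamma_p)_{ij} = gamma(|i - j|),
                       (r_p)_i = gamma(i),   i,j = 1..p.
Substitute the sample gammas (Toeplitz matrix and right-hand side of size 1):
  Gamma_p = [[4.1234]]
  r_p     = [0.7133]
With p = 1 this is the single equation gamma(0) phi_1 = gamma(1):
  phi_hat_1 = gamma(1) / gamma(0) = 0.7133 / 4.1234 = 0.1730.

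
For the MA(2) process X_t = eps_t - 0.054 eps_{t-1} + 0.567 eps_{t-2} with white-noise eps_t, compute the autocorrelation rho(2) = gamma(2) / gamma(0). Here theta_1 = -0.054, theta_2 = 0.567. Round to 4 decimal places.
\rho(2) = 0.4281

For an MA(q) process with theta_0 = 1, the autocovariance is
  gamma(k) = sigma^2 * sum_{i=0..q-k} theta_i * theta_{i+k},
and rho(k) = gamma(k) / gamma(0). Sigma^2 cancels.
  numerator   = (1)*(0.567) = 0.567.
  denominator = (1)^2 + (-0.054)^2 + (0.567)^2 = 1.324405.
  rho(2) = 0.567 / 1.324405 = 0.4281.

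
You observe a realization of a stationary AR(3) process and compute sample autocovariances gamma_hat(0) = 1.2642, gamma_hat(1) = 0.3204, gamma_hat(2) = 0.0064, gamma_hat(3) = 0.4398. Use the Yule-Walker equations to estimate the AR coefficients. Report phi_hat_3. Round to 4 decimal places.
\hat\phi_{3} = 0.3890

The Yule-Walker equations for an AR(p) process read, in matrix form,
  Gamma_p phi = r_p,   with   (Gamma_p)_{ij} = gamma(|i - j|),
                       (r_p)_i = gamma(i),   i,j = 1..p.
Substitute the sample gammas (Toeplitz matrix and right-hand side of size 3):
  Gamma_p = [[1.2642, 0.3204, 0.0064], [0.3204, 1.2642, 0.3204], [0.0064, 0.3204, 1.2642]]
  r_p     = [0.3204, 0.0064, 0.4398]
Written out (R1..R3):
  (R1) 1.2642 phi_1 + 0.3204 phi_2 + 0.0064 phi_3 = 0.3204
  (R2) 0.3204 phi_1 + 1.2642 phi_2 + 0.3204 phi_3 = 0.0064
  (R3) 0.0064 phi_1 + 0.3204 phi_2 + 1.2642 phi_3 = 0.4398
Gaussian elimination:
  R2 <- R2 - (0.3204/1.2642) R1 = R2 - (0.253441) R1:  1.182998 phi_2 + 0.318778 phi_3 = -0.074802
  R3 <- R3 - (0.0064/1.2642) R1 = R3 - (0.005062) R1:  0.318778 phi_2 + 1.264168 phi_3 = 0.438178
  R3 <- R3 - (0.318778/1.182998) R2 = R3 - (0.269466) R2:  1.178268 phi_3 = 0.458335
Back-substitution:
  phi_hat_3 = 0.458335 / 1.178268 = 0.38899
  phi_hat_2 = (-0.074802 - (0.318778)(0.38899)) / 1.182998 = -0.168051
  phi_hat_1 = (0.3204 - (0.3204)(-0.168051) - (0.0064)(0.38899)) / 1.2642 = 0.294063
So phi_hat = [0.2941, -0.1681, 0.3890].
Therefore phi_hat_3 = 0.3890.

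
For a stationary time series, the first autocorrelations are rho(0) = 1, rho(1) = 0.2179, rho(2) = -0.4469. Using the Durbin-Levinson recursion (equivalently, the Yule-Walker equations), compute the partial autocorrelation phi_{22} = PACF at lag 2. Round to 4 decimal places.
\phi_{22} = -0.5190

The PACF at lag k is phi_{kk}, the last component of the solution
to the Yule-Walker system G_k phi = r_k where
  (G_k)_{ij} = rho(|i - j|), (r_k)_i = rho(i), i,j = 1..k.
Equivalently, Durbin-Levinson gives phi_{kk} iteratively:
  phi_{11} = rho(1)
  phi_{kk} = [rho(k) - sum_{j=1..k-1} phi_{k-1,j} rho(k-j)]
            / [1 - sum_{j=1..k-1} phi_{k-1,j} rho(j)],
  phi_{k,j} = phi_{k-1,j} - phi_{kk} phi_{k-1,k-j},  j = 1..k-1.
Step k = 1:
  phi_11 = rho(1) = 0.2179.
Step k = 2:
  phi_22 = [rho(2) - phi_11 rho(1)] / [1 - phi_11 rho(1)] = [-0.4469 - (0.2179)(0.2179)] / [1 - (0.2179)(0.2179)]
         = -0.49438041 / 0.95251959 = -0.519.
Therefore phi_{22} = -0.5190.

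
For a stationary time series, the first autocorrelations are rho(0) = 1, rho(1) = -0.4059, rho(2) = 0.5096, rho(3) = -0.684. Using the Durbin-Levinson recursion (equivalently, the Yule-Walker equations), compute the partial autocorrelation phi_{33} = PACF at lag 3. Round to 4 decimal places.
\phi_{33} = -0.5701

The PACF at lag k is phi_{kk}, the last component of the solution
to the Yule-Walker system G_k phi = r_k where
  (G_k)_{ij} = rho(|i - j|), (r_k)_i = rho(i), i,j = 1..k.
Equivalently, Durbin-Levinson gives phi_{kk} iteratively:
  phi_{11} = rho(1)
  phi_{kk} = [rho(k) - sum_{j=1..k-1} phi_{k-1,j} rho(k-j)]
            / [1 - sum_{j=1..k-1} phi_{k-1,j} rho(j)],
  phi_{k,j} = phi_{k-1,j} - phi_{kk} phi_{k-1,k-j},  j = 1..k-1.
Step k = 1:
  phi_11 = rho(1) = -0.4059.
Step k = 2:
  phi_22 = [rho(2) - phi_11 rho(1)] / [1 - phi_11 rho(1)] = [0.5096 - (-0.4059)(-0.4059)] / [1 - (-0.4059)(-0.4059)]
         = 0.34484519 / 0.83524519 = 0.412867.
  Update: phi_21 = phi_11 - phi_22 phi_11 = -0.4059 - (0.412867)(-0.4059) = -0.238317.
Step k = 3:
  phi_33 = [rho(3) - phi_21 rho(2) - phi_22 rho(1)] / [1 - phi_21 rho(1) - phi_22 rho(2)]
    numerator   = -0.684 - (-0.238317)(0.5096) - (0.412867)(-0.4059) = -0.39497079
    denominator = 1 - (-0.238317)(-0.4059) - (0.412867)(0.5096) = 0.69286999
  phi_33 = -0.39497079 / 0.69286999 = -0.5701.
Therefore phi_{33} = -0.5701.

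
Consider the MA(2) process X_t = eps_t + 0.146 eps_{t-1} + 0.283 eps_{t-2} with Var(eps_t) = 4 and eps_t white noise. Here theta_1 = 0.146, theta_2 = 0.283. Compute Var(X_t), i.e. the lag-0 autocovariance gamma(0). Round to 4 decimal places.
\gamma(0) = 4.4056

For an MA(q) process X_t = eps_t + sum_i theta_i eps_{t-i} with
Var(eps_t) = sigma^2, the variance is
  gamma(0) = sigma^2 * (1 + sum_i theta_i^2).
  sum_i theta_i^2 = (0.146)^2 + (0.283)^2 = 0.021316 + 0.080089 = 0.101405.
  gamma(0) = 4 * (1 + 0.101405) = 4 * 1.101405 = 4.40562, which rounds to 4.4056.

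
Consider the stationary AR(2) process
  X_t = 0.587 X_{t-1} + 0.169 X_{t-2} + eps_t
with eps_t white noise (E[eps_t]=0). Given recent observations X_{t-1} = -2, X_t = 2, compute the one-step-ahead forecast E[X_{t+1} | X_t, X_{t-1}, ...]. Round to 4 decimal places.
E[X_{t+1} \mid \mathcal F_t] = 0.8360

For an AR(p) model X_t = c + sum_i phi_i X_{t-i} + eps_t, the
one-step-ahead conditional mean is
  E[X_{t+1} | X_t, ...] = c + sum_i phi_i X_{t+1-i}.
Substitute known values:
  E[X_{t+1} | ...] = (0.587) * (2) + (0.169) * (-2)
                   = 0.8360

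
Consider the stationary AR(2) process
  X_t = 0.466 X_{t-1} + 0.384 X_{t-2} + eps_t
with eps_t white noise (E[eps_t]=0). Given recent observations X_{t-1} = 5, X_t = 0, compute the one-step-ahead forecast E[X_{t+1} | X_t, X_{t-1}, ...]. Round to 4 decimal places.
E[X_{t+1} \mid \mathcal F_t] = 1.9200

For an AR(p) model X_t = c + sum_i phi_i X_{t-i} + eps_t, the
one-step-ahead conditional mean is
  E[X_{t+1} | X_t, ...] = c + sum_i phi_i X_{t+1-i}.
Substitute known values:
  E[X_{t+1} | ...] = (0.466) * (0) + (0.384) * (5)
                   = 1.9200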